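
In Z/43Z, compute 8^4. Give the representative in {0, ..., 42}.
Use repeated squaring. Binary(4) = 100. Walk through the bits of the exponent 4 left-to-right: at each bit after the leading one, square the running value, then multiply by 8 if the bit is 1 (always reducing mod 43):
  bit 1 = 1 (leading): start with 8.
  bit 2 = 0: square 8^2 = 64 ≡ 21 (mod 43).
  bit 3 = 0: square 21^2 = 441 ≡ 11 (mod 43).
Final value: 8^4 ≡ 11 (mod 43).

Final answer: 11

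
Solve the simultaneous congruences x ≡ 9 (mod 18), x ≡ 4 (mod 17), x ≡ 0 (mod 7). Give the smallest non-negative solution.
x ≡ 1449 (mod 2142); the representative in [0, 2142) is 1449

The moduli 18, 17, 7 are pairwise coprime, so by the CRT there is a unique solution mod 18·17·7 = 2142.
Solve by successive substitution. Start with x ≡ 9 (mod 18).
  Combine with x ≡ 4 (mod 17): write x = 9 + 18·t and require 9 + 18·t ≡ 4 (mod 17), i.e. 18·t ≡ 4 − 9 ≡ 12 (mod 17). Since 18^(−1) ≡ 1 (mod 17) (18 ≡ 1 (mod 17)), t ≡ 1·12 ≡ 12 (mod 17). So x ≡ 9 + 18·12 = 225 (mod 306).
  Combine with x ≡ 0 (mod 7): write x = 225 + 306·t and require 225 + 306·t ≡ 0 (mod 7), i.e. 306·t ≡ 0 − 225 ≡ 6 (mod 7). Since 306^(−1) ≡ 3 (mod 7) (306 ≡ 5 (mod 7)), t ≡ 3·6 ≡ 4 (mod 7). So x ≡ 225 + 306·4 = 1449 (mod 2142).
Unique solution in [0, 2142): x = 1449.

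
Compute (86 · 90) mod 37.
7

Reduce the factors first: 86 ≡ 12, 90 ≡ 16 (mod 37), so 86 · 90 ≡ 12 · 16 (mod 37). 12 · 16 = 192. Dividing by 37: 192 = 5·37 + 7. So (86 · 90) mod 37 = 7.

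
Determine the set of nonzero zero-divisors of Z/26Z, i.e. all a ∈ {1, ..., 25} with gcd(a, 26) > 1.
nonzero zero-divisors of Z/26Z = {2, 4, 6, 8, 10, 12, 13, 14, 16, 18, 20, 22, 24}

An element a ∈ Z/26Z (with a ≠ 0) is a zero-divisor iff gcd(a, 26) > 1 (because a is a unit precisely when gcd(a, n) = 1, and in Z/nZ every nonzero, non-unit element is a zero-divisor). Scan a = 1, ..., 25 and keep those with gcd(a, 26) > 1:
  gcd(2, 26) = 2, gcd(4, 26) = 2, gcd(6, 26) = 2, gcd(8, 26) = 2, gcd(10, 26) = 2, gcd(12, 26) = 2, gcd(13, 26) = 13, gcd(14, 26) = 2, gcd(16, 26) = 2, gcd(18, 26) = 2, gcd(20, 26) = 2, gcd(22, 26) = 2, gcd(24, 26) = 2.
All other a ∈ {1, ..., 25} have gcd(a, 26) = 1 and are units. So the nonzero zero-divisors are exactly the 13 values of a appearing in this scan.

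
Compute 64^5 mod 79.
Use repeated squaring. Binary(5) = 101. Walk through the bits of the exponent 5 left-to-right: at each bit after the leading one, square the running value, then multiply by 64 if the bit is 1 (always reducing mod 79):
  bit 1 = 1 (leading): start with 64.
  bit 2 = 0: square 64^2 = 4096 ≡ 67 (mod 79).
  bit 3 = 1: square 67^2 = 4489 ≡ 65; bit is 1, so multiply 65·64 = 4160 ≡ 52 (mod 79).
Final value: 64^5 ≡ 52 (mod 79).

Final answer: 52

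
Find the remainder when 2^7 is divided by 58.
12

Use repeated squaring. Binary(7) = 111. Walk through the bits of the exponent 7 left-to-right: at each bit after the leading one, square the running value, then multiply by 2 if the bit is 1 (always reducing mod 58):
  bit 1 = 1 (leading): start with 2.
  bit 2 = 1: square 2^2 = 4; bit is 1, so multiply 4·2 = 8 (mod 58).
  bit 3 = 1: square 8^2 = 64 ≡ 6; bit is 1, so multiply 6·2 = 12 (mod 58).
Final value: 2^7 ≡ 12 (mod 58).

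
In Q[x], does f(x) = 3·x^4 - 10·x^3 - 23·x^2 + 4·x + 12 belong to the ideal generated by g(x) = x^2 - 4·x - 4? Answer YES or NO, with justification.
YES

In Q[x] the ideal (g) consists of all multiples of g, so f ∈ (g) iff g | f, i.e. iff the remainder of f on division by g is 0. Divide f by g (g is monic, so eliminate the leading term of the running remainder at each step):
  leading term 3·x^4: subtract (3·x^2)·g(x) = 3·x^4 - 12·x^3 - 12·x^2, leaving 2·x^3 - 11·x^2 + 4·x + 12
  leading term 2·x^3: subtract (2·x)·g(x) = 2·x^3 - 8·x^2 - 8·x, leaving -3·x^2 + 12·x + 12
  leading term -3·x^2: subtract (-3)·g(x) = -3·x^2 + 12·x + 12, leaving 0
The remainder is 0, so f(x) = g(x) · h(x) with h(x) = 3·x^2 + 2·x - 3. Hence g | f, i.e. f ∈ (g).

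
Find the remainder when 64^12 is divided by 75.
46

Use repeated squaring. Binary(12) = 1100. Walk through the bits of the exponent 12 left-to-right: at each bit after the leading one, square the running value, then multiply by 64 if the bit is 1 (always reducing mod 75):
  bit 1 = 1 (leading): start with 64.
  bit 2 = 1: square 64^2 = 4096 ≡ 46; bit is 1, so multiply 46·64 = 2944 ≡ 19 (mod 75).
  bit 3 = 0: square 19^2 = 361 ≡ 61 (mod 75).
  bit 4 = 0: square 61^2 = 3721 ≡ 46 (mod 75).
Final value: 64^12 ≡ 46 (mod 75).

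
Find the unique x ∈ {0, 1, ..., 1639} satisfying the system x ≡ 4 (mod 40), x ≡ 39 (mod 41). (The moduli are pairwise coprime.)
x ≡ 244 (mod 1640); the representative in [0, 1640) is 244

The moduli 40, 41 are pairwise coprime, so by the CRT there is a unique solution mod 40·41 = 1640.
Solve by successive substitution. Start with x ≡ 4 (mod 40).
  Combine with x ≡ 39 (mod 41): write x = 4 + 40·t and require 4 + 40·t ≡ 39 (mod 41), i.e. 40·t ≡ 39 − 4 ≡ 35 (mod 41). Since 40^(−1) ≡ 40 (mod 41), t ≡ 40·35 ≡ 6 (mod 41). So x ≡ 4 + 40·6 = 244 (mod 1640).
Unique solution in [0, 1640): x = 244.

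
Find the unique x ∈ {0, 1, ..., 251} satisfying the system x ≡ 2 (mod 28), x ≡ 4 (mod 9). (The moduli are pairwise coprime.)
x ≡ 58 (mod 252); the representative in [0, 252) is 58

The moduli 28, 9 are pairwise coprime, so by the CRT there is a unique solution mod 28·9 = 252.
Solve by successive substitution. Start with x ≡ 2 (mod 28).
  Combine with x ≡ 4 (mod 9): write x = 2 + 28·t and require 2 + 28·t ≡ 4 (mod 9), i.e. 28·t ≡ 4 − 2 ≡ 2 (mod 9). Since 28^(−1) ≡ 1 (mod 9) (28 ≡ 1 (mod 9)), t ≡ 1·2 ≡ 2 (mod 9). So x ≡ 2 + 28·2 = 58 (mod 252).
Unique solution in [0, 252): x = 58.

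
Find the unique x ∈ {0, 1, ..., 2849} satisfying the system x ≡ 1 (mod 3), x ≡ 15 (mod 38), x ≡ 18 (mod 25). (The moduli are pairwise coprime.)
x ≡ 2143 (mod 2850); the representative in [0, 2850) is 2143

The moduli 3, 38, 25 are pairwise coprime, so by the CRT there is a unique solution mod 3·38·25 = 2850.
Solve by successive substitution. Start with x ≡ 1 (mod 3).
  Combine with x ≡ 15 (mod 38): write x = 1 + 3·t and require 1 + 3·t ≡ 15 (mod 38), i.e. 3·t ≡ 15 − 1 ≡ 14 (mod 38). Since 3^(−1) ≡ 13 (mod 38), t ≡ 13·14 ≡ 30 (mod 38). So x ≡ 1 + 3·30 = 91 (mod 114).
  Combine with x ≡ 18 (mod 25): write x = 91 + 114·t and require 91 + 114·t ≡ 18 (mod 25), i.e. 114·t ≡ 18 − 91 ≡ 2 (mod 25). Since 114^(−1) ≡ 9 (mod 25) (114 ≡ 14 (mod 25)), t ≡ 9·2 ≡ 18 (mod 25). So x ≡ 91 + 114·18 = 2143 (mod 2850).
Unique solution in [0, 2850): x = 2143.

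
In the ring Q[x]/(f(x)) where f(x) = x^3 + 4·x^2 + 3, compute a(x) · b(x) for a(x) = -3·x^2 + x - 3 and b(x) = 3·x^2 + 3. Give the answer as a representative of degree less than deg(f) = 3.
First multiply in Q[x] without reducing: a · b = -9·x^4 + 3·x^3 - 18·x^2 + 3·x - 9. Now divide by f(x) = x^3 + 4·x^2 + 3, eliminating the leading term at each step:
  leading term -9·x^4: subtract (-9·x)·f(x) = -9·x^4 - 36·x^3 - 27·x, leaving 39·x^3 - 18·x^2 + 30·x - 9
  leading term 39·x^3: subtract (39)·f(x) = 39·x^3 + 156·x^2 + 117, leaving -174·x^2 + 30·x - 126
The degree is now < 3, so this is the remainder. Hence a · b ≡ -174·x^2 + 30·x - 126 in Q[x]/(f).

Final answer: a · b ≡ -174·x^2 + 30·x - 126 (mod f(x))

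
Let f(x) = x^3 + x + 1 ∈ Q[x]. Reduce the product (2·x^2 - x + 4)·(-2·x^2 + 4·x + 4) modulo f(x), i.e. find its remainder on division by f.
First multiply in Q[x] without reducing: a · b = -4·x^4 + 10·x^3 - 4·x^2 + 12·x + 16. Now divide by f(x) = x^3 + x + 1, eliminating the leading term at each step:
  leading term -4·x^4: subtract (-4·x)·f(x) = -4·x^4 - 4·x^2 - 4·x, leaving 10·x^3 + 16·x + 16
  leading term 10·x^3: subtract (10)·f(x) = 10·x^3 + 10·x + 10, leaving 6·x + 6
The degree is now < 3, so this is the remainder. Hence a · b ≡ 6·x + 6 in Q[x]/(f).

Final answer: a · b ≡ 6·x + 6 (mod f(x))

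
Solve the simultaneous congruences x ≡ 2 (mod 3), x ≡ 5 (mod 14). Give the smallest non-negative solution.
The moduli 3, 14 are pairwise coprime, so by the CRT there is a unique solution mod 3·14 = 42.
Solve by successive substitution. Start with x ≡ 2 (mod 3).
  Combine with x ≡ 5 (mod 14): write x = 2 + 3·t and require 2 + 3·t ≡ 5 (mod 14), i.e. 3·t ≡ 5 − 2 ≡ 3 (mod 14). Since 3^(−1) ≡ 5 (mod 14), t ≡ 5·3 ≡ 1 (mod 14). So x ≡ 2 + 3·1 = 5 (mod 42).
Unique solution in [0, 42): x = 5.

Final answer: x ≡ 5 (mod 42); the representative in [0, 42) is 5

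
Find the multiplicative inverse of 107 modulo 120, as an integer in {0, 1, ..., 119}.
Apply the extended Euclidean algorithm to (120, 107), tracking rows (r, s, t) with s·120 + t·107 = r. Each division r_prev = q·r_cur + r_new produces the new row as (previous row) − q·(current row):
  row A: (120, 1, 0)   [1·120 + 0·107 = 120]
  row B: (107, 0, 1)   [0·120 + 1·107 = 107]
  120 = 1·107 + 13   → row C = row A − 1·row B = (13, 1, −1)   [check: 1·120 − 1·107 = 13]
  107 = 8·13 + 3   → row D = row B − 8·row C = (3, −8, 9)   [check: −8·120 + 9·107 = 3]
  13 = 4·3 + 1   → row E = row C − 4·row D = (1, 33, −37)   [check: 33·120 − 37·107 = 1]
  3 = 3·1 + 0   → remainder 0, stop. gcd = 1 (last nonzero row E).
The gcd is 1, so 107 is invertible mod 120. The last nonzero row gives 33·120 − 37·107 = 1, so t = −37. So 107^(−1) ≡ −37 ≡ 83 (mod 120). Verify: 107 · 83 = 8881 ≡ 1 (mod 120). ✓

Final answer: 107^(−1) ≡ 83 (mod 120)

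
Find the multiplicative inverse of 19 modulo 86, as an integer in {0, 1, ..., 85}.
19^(−1) ≡ 77 (mod 86)

Apply the extended Euclidean algorithm to (86, 19), tracking rows (r, s, t) with s·86 + t·19 = r. Each division r_prev = q·r_cur + r_new produces the new row as (previous row) − q·(current row):
  row A: (86, 1, 0)   [1·86 + 0·19 = 86]
  row B: (19, 0, 1)   [0·86 + 1·19 = 19]
  86 = 4·19 + 10   → row C = row A − 4·row B = (10, 1, −4)   [check: 1·86 − 4·19 = 10]
  19 = 1·10 + 9   → row D = row B − 1·row C = (9, −1, 5)   [check: −1·86 + 5·19 = 9]
  10 = 1·9 + 1   → row E = row C − 1·row D = (1, 2, −9)   [check: 2·86 − 9·19 = 1]
  9 = 9·1 + 0   → remainder 0, stop. gcd = 1 (last nonzero row E).
The gcd is 1, so 19 is invertible mod 86. The last nonzero row gives 2·86 − 9·19 = 1, so t = −9. So 19^(−1) ≡ −9 ≡ 77 (mod 86). Verify: 19 · 77 = 1463 ≡ 1 (mod 86). ✓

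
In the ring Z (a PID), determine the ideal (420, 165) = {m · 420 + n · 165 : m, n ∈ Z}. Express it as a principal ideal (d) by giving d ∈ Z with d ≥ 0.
In the PID Z, (a, b) is generated by gcd(a, b). Compute gcd(420, 165) with the extended Euclidean algorithm, tracking rows (r, s, t) with s·420 + t·165 = r:
  row A: (420, 1, 0)   [1·420 + 0·165 = 420]
  row B: (165, 0, 1)   [0·420 + 1·165 = 165]
  420 = 2·165 + 90   → row C = row A − 2·row B = (90, 1, −2)   [check: 1·420 − 2·165 = 90]
  165 = 1·90 + 75   → row D = row B − 1·row C = (75, −1, 3)   [check: −1·420 + 3·165 = 75]
  90 = 1·75 + 15   → row E = row C − 1·row D = (15, 2, −5)   [check: 2·420 − 5·165 = 15]
  75 = 5·15 + 0   → remainder 0, stop. gcd = 15 (last nonzero row E).
So gcd(420, 165) = 15, with Bézout identity 2·420 − 5·165 = 15. Containment (⊇): the Bézout identity exhibits 15 as an element of (420, 165), giving (15) ⊆ (420, 165). Containment (⊆): since 15 | 420 and 15 | 165 (420 = 15·28, 165 = 15·11), every Z-linear combination of 420 and 165 is divisible by 15, so (420, 165) ⊆ (15). Therefore (420, 165) = (15), d = 15.

Final answer: (420, 165) = (15); d = 15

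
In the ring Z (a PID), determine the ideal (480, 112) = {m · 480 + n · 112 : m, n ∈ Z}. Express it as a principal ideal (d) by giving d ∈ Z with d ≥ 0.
(480, 112) = (16); d = 16

In the PID Z, (a, b) is generated by gcd(a, b). Compute gcd(480, 112) with the extended Euclidean algorithm, tracking rows (r, s, t) with s·480 + t·112 = r:
  row A: (480, 1, 0)   [1·480 + 0·112 = 480]
  row B: (112, 0, 1)   [0·480 + 1·112 = 112]
  480 = 4·112 + 32   → row C = row A − 4·row B = (32, 1, −4)   [check: 1·480 − 4·112 = 32]
  112 = 3·32 + 16   → row D = row B − 3·row C = (16, −3, 13)   [check: −3·480 + 13·112 = 16]
  32 = 2·16 + 0   → remainder 0, stop. gcd = 16 (last nonzero row D).
So gcd(480, 112) = 16, with Bézout identity −3·480 + 13·112 = 16. Containment (⊇): the Bézout identity exhibits 16 as an element of (480, 112), giving (16) ⊆ (480, 112). Containment (⊆): since 16 | 480 and 16 | 112 (480 = 16·30, 112 = 16·7), every Z-linear combination of 480 and 112 is divisible by 16, so (480, 112) ⊆ (16). Therefore (480, 112) = (16), d = 16.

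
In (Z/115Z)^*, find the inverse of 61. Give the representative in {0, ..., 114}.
61^(−1) ≡ 66 (mod 115)

Apply the extended Euclidean algorithm to (115, 61), tracking rows (r, s, t) with s·115 + t·61 = r. Each division r_prev = q·r_cur + r_new produces the new row as (previous row) − q·(current row):
  row A: (115, 1, 0)   [1·115 + 0·61 = 115]
  row B: (61, 0, 1)   [0·115 + 1·61 = 61]
  115 = 1·61 + 54   → row C = row A − 1·row B = (54, 1, −1)   [check: 1·115 − 1·61 = 54]
  61 = 1·54 + 7   → row D = row B − 1·row C = (7, −1, 2)   [check: −1·115 + 2·61 = 7]
  54 = 7·7 + 5   → row E = row C − 7·row D = (5, 8, −15)   [check: 8·115 − 15·61 = 5]
  7 = 1·5 + 2   → row F = row D − 1·row E = (2, −9, 17)   [check: −9·115 + 17·61 = 2]
  5 = 2·2 + 1   → row G = row E − 2·row F = (1, 26, −49)   [check: 26·115 − 49·61 = 1]
  2 = 2·1 + 0   → remainder 0, stop. gcd = 1 (last nonzero row G).
The gcd is 1, so 61 is invertible mod 115. The last nonzero row gives 26·115 − 49·61 = 1, so t = −49. So 61^(−1) ≡ −49 ≡ 66 (mod 115). Verify: 61 · 66 = 4026 ≡ 1 (mod 115). ✓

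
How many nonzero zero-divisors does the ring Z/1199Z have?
In Z/1199Z each nonzero element is either a unit (gcd with 1199 is 1) or a zero-divisor (gcd > 1). The number of units is φ(1199): factorise 1199 = 11 · 109, so φ(1199) = (11 − 1) · (109 − 1) = 10 · 108 = 1080. The nonzero elements number 1199 − 1 = 1198. Hence the nonzero zero-divisors number 1198 − 1080 = 118.

Final answer: Z/1199Z has 118 nonzero zero-divisors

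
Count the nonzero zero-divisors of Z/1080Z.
In Z/1080Z each nonzero element is either a unit (gcd with 1080 is 1) or a zero-divisor (gcd > 1). The number of units is φ(1080): factorise 1080 = 2^3 · 3^3 · 5, so φ(1080) = (2^3 − 2^2) · (3^3 − 3^2) · (5 − 1) = 4 · 18 · 4 = 288. The nonzero elements number 1080 − 1 = 1079. Hence the nonzero zero-divisors number 1079 − 288 = 791.

Final answer: Z/1080Z has 791 nonzero zero-divisors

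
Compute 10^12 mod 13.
1

Use repeated squaring. Binary(12) = 1100. Walk through the bits of the exponent 12 left-to-right: at each bit after the leading one, square the running value, then multiply by 10 if the bit is 1 (always reducing mod 13):
  bit 1 = 1 (leading): start with 10.
  bit 2 = 1: square 10^2 = 100 ≡ 9; bit is 1, so multiply 9·10 = 90 ≡ 12 (mod 13).
  bit 3 = 0: square 12^2 = 144 ≡ 1 (mod 13).
  bit 4 = 0: square 1^2 = 1 (mod 13).
Final value: 10^12 ≡ 1 (mod 13).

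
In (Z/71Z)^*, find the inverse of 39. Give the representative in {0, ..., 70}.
39^(−1) ≡ 51 (mod 71)

Apply the extended Euclidean algorithm to (71, 39), tracking rows (r, s, t) with s·71 + t·39 = r. Each division r_prev = q·r_cur + r_new produces the new row as (previous row) − q·(current row):
  row A: (71, 1, 0)   [1·71 + 0·39 = 71]
  row B: (39, 0, 1)   [0·71 + 1·39 = 39]
  71 = 1·39 + 32   → row C = row A − 1·row B = (32, 1, −1)   [check: 1·71 − 1·39 = 32]
  39 = 1·32 + 7   → row D = row B − 1·row C = (7, −1, 2)   [check: −1·71 + 2·39 = 7]
  32 = 4·7 + 4   → row E = row C − 4·row D = (4, 5, −9)   [check: 5·71 − 9·39 = 4]
  7 = 1·4 + 3   → row F = row D − 1·row E = (3, −6, 11)   [check: −6·71 + 11·39 = 3]
  4 = 1·3 + 1   → row G = row E − 1·row F = (1, 11, −20)   [check: 11·71 − 20·39 = 1]
  3 = 3·1 + 0   → remainder 0, stop. gcd = 1 (last nonzero row G).
The gcd is 1, so 39 is invertible mod 71. The last nonzero row gives 11·71 − 20·39 = 1, so t = −20. So 39^(−1) ≡ −20 ≡ 51 (mod 71). Verify: 39 · 51 = 1989 ≡ 1 (mod 71). ✓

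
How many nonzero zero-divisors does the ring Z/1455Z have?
Z/1455Z has 686 nonzero zero-divisors

In Z/1455Z each nonzero element is either a unit (gcd with 1455 is 1) or a zero-divisor (gcd > 1). The number of units is φ(1455): factorise 1455 = 3 · 5 · 97, so φ(1455) = (3 − 1) · (5 − 1) · (97 − 1) = 2 · 4 · 96 = 768. The nonzero elements number 1455 − 1 = 1454. Hence the nonzero zero-divisors number 1454 − 768 = 686.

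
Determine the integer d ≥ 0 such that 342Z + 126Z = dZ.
(342, 126) = (18); d = 18

In the PID Z, (a, b) is generated by gcd(a, b). Compute gcd(342, 126) with the extended Euclidean algorithm, tracking rows (r, s, t) with s·342 + t·126 = r:
  row A: (342, 1, 0)   [1·342 + 0·126 = 342]
  row B: (126, 0, 1)   [0·342 + 1·126 = 126]
  342 = 2·126 + 90   → row C = row A − 2·row B = (90, 1, −2)   [check: 1·342 − 2·126 = 90]
  126 = 1·90 + 36   → row D = row B − 1·row C = (36, −1, 3)   [check: −1·342 + 3·126 = 36]
  90 = 2·36 + 18   → row E = row C − 2·row D = (18, 3, −8)   [check: 3·342 − 8·126 = 18]
  36 = 2·18 + 0   → remainder 0, stop. gcd = 18 (last nonzero row E).
So gcd(342, 126) = 18, with Bézout identity 3·342 − 8·126 = 18. Containment (⊇): the Bézout identity exhibits 18 as an element of (342, 126), giving (18) ⊆ (342, 126). Containment (⊆): since 18 | 342 and 18 | 126 (342 = 18·19, 126 = 18·7), every Z-linear combination of 342 and 126 is divisible by 18, so (342, 126) ⊆ (18). Therefore (342, 126) = (18), d = 18.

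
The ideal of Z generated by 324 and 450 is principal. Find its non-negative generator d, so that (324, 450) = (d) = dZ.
(324, 450) = (18); d = 18

In the PID Z, (a, b) is generated by gcd(a, b). Compute gcd(450, 324) with the extended Euclidean algorithm, tracking rows (r, s, t) with s·450 + t·324 = r:
  row A: (450, 1, 0)   [1·450 + 0·324 = 450]
  row B: (324, 0, 1)   [0·450 + 1·324 = 324]
  450 = 1·324 + 126   → row C = row A − 1·row B = (126, 1, −1)   [check: 1·450 − 1·324 = 126]
  324 = 2·126 + 72   → row D = row B − 2·row C = (72, −2, 3)   [check: −2·450 + 3·324 = 72]
  126 = 1·72 + 54   → row E = row C − 1·row D = (54, 3, −4)   [check: 3·450 − 4·324 = 54]
  72 = 1·54 + 18   → row F = row D − 1·row E = (18, −5, 7)   [check: −5·450 + 7·324 = 18]
  54 = 3·18 + 0   → remainder 0, stop. gcd = 18 (last nonzero row F).
So gcd(324, 450) = 18, with Bézout identity −5·450 + 7·324 = 18. Containment (⊇): the Bézout identity exhibits 18 as an element of (324, 450), giving (18) ⊆ (324, 450). Containment (⊆): since 18 | 324 and 18 | 450 (324 = 18·18, 450 = 18·25), every Z-linear combination of 324 and 450 is divisible by 18, so (324, 450) ⊆ (18). Therefore (324, 450) = (18), d = 18.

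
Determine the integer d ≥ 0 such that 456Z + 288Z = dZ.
(456, 288) = (24); d = 24

In the PID Z, (a, b) is generated by gcd(a, b). Compute gcd(456, 288) with the extended Euclidean algorithm, tracking rows (r, s, t) with s·456 + t·288 = r:
  row A: (456, 1, 0)   [1·456 + 0·288 = 456]
  row B: (288, 0, 1)   [0·456 + 1·288 = 288]
  456 = 1·288 + 168   → row C = row A − 1·row B = (168, 1, −1)   [check: 1·456 − 1·288 = 168]
  288 = 1·168 + 120   → row D = row B − 1·row C = (120, −1, 2)   [check: −1·456 + 2·288 = 120]
  168 = 1·120 + 48   → row E = row C − 1·row D = (48, 2, −3)   [check: 2·456 − 3·288 = 48]
  120 = 2·48 + 24   → row F = row D − 2·row E = (24, −5, 8)   [check: −5·456 + 8·288 = 24]
  48 = 2·24 + 0   → remainder 0, stop. gcd = 24 (last nonzero row F).
So gcd(456, 288) = 24, with Bézout identity −5·456 + 8·288 = 24. Containment (⊇): the Bézout identity exhibits 24 as an element of (456, 288), giving (24) ⊆ (456, 288). Containment (⊆): since 24 | 456 and 24 | 288 (456 = 24·19, 288 = 24·12), every Z-linear combination of 456 and 288 is divisible by 24, so (456, 288) ⊆ (24). Therefore (456, 288) = (24), d = 24.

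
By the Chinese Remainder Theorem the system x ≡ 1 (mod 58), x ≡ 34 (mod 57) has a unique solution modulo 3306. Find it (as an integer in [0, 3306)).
The moduli 58, 57 are pairwise coprime, so by the CRT there is a unique solution mod 58·57 = 3306.
Solve by successive substitution. Start with x ≡ 1 (mod 58).
  Combine with x ≡ 34 (mod 57): write x = 1 + 58·t and require 1 + 58·t ≡ 34 (mod 57), i.e. 58·t ≡ 34 − 1 ≡ 33 (mod 57). Since 58^(−1) ≡ 1 (mod 57) (58 ≡ 1 (mod 57)), t ≡ 1·33 ≡ 33 (mod 57). So x ≡ 1 + 58·33 = 1915 (mod 3306).
Unique solution in [0, 3306): x = 1915.

Final answer: x ≡ 1915 (mod 3306); the representative in [0, 3306) is 1915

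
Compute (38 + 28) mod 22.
0

Reduce the summands first: 38 ≡ 16, 28 ≡ 6 (mod 22), so 38 + 28 ≡ 16 + 6 (mod 22). 16 + 6 = 22; 22 = 1·22 + 0, so (38 + 28) mod 22 = 0.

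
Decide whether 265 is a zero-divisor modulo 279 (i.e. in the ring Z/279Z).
gcd(265, 279) = 1, so 265 is a unit in Z/279Z (it has a multiplicative inverse). A unit cannot be a zero-divisor: if 265·b ≡ 0 then multiplying both sides by 265^(−1) gives b ≡ 0. So 265 is not a zero-divisor.

Final answer: NO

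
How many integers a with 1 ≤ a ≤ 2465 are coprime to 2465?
1792

The number of a ∈ {1, ..., 2465} with gcd(a, 2465) = 1 is by definition Euler's totient φ(2465). φ is multiplicative, with φ(p^e) = p^e − p^(e−1). Factorise 2465 = 5 · 17 · 29. Then
  φ(2465) = (5 − 1) · (17 − 1) · (29 − 1) = 4 · 16 · 28 = 1792.
So there are 1792 such integers.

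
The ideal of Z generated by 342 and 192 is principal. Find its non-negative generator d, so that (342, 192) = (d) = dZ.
In the PID Z, (a, b) is generated by gcd(a, b). Compute gcd(342, 192) with the extended Euclidean algorithm, tracking rows (r, s, t) with s·342 + t·192 = r:
  row A: (342, 1, 0)   [1·342 + 0·192 = 342]
  row B: (192, 0, 1)   [0·342 + 1·192 = 192]
  342 = 1·192 + 150   → row C = row A − 1·row B = (150, 1, −1)   [check: 1·342 − 1·192 = 150]
  192 = 1·150 + 42   → row D = row B − 1·row C = (42, −1, 2)   [check: −1·342 + 2·192 = 42]
  150 = 3·42 + 24   → row E = row C − 3·row D = (24, 4, −7)   [check: 4·342 − 7·192 = 24]
  42 = 1·24 + 18   → row F = row D − 1·row E = (18, −5, 9)   [check: −5·342 + 9·192 = 18]
  24 = 1·18 + 6   → row G = row E − 1·row F = (6, 9, −16)   [check: 9·342 − 16·192 = 6]
  18 = 3·6 + 0   → remainder 0, stop. gcd = 6 (last nonzero row G).
So gcd(342, 192) = 6, with Bézout identity 9·342 − 16·192 = 6. Containment (⊇): the Bézout identity exhibits 6 as an element of (342, 192), giving (6) ⊆ (342, 192). Containment (⊆): since 6 | 342 and 6 | 192 (342 = 6·57, 192 = 6·32), every Z-linear combination of 342 and 192 is divisible by 6, so (342, 192) ⊆ (6). Therefore (342, 192) = (6), d = 6.

Final answer: (342, 192) = (6); d = 6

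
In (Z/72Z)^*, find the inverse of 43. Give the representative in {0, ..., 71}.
43^(−1) ≡ 67 (mod 72)

Apply the extended Euclidean algorithm to (72, 43), tracking rows (r, s, t) with s·72 + t·43 = r. Each division r_prev = q·r_cur + r_new produces the new row as (previous row) − q·(current row):
  row A: (72, 1, 0)   [1·72 + 0·43 = 72]
  row B: (43, 0, 1)   [0·72 + 1·43 = 43]
  72 = 1·43 + 29   → row C = row A − 1·row B = (29, 1, −1)   [check: 1·72 − 1·43 = 29]
  43 = 1·29 + 14   → row D = row B − 1·row C = (14, −1, 2)   [check: −1·72 + 2·43 = 14]
  29 = 2·14 + 1   → row E = row C − 2·row D = (1, 3, −5)   [check: 3·72 − 5·43 = 1]
  14 = 14·1 + 0   → remainder 0, stop. gcd = 1 (last nonzero row E).
The gcd is 1, so 43 is invertible mod 72. The last nonzero row gives 3·72 − 5·43 = 1, so t = −5. So 43^(−1) ≡ −5 ≡ 67 (mod 72). Verify: 43 · 67 = 2881 ≡ 1 (mod 72). ✓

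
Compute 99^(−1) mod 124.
99^(−1) ≡ 119 (mod 124)

Apply the extended Euclidean algorithm to (124, 99), tracking rows (r, s, t) with s·124 + t·99 = r. Each division r_prev = q·r_cur + r_new produces the new row as (previous row) − q·(current row):
  row A: (124, 1, 0)   [1·124 + 0·99 = 124]
  row B: (99, 0, 1)   [0·124 + 1·99 = 99]
  124 = 1·99 + 25   → row C = row A − 1·row B = (25, 1, −1)   [check: 1·124 − 1·99 = 25]
  99 = 3·25 + 24   → row D = row B − 3·row C = (24, −3, 4)   [check: −3·124 + 4·99 = 24]
  25 = 1·24 + 1   → row E = row C − 1·row D = (1, 4, −5)   [check: 4·124 − 5·99 = 1]
  24 = 24·1 + 0   → remainder 0, stop. gcd = 1 (last nonzero row E).
The gcd is 1, so 99 is invertible mod 124. The last nonzero row gives 4·124 − 5·99 = 1, so t = −5. So 99^(−1) ≡ −5 ≡ 119 (mod 124). Verify: 99 · 119 = 11781 ≡ 1 (mod 124). ✓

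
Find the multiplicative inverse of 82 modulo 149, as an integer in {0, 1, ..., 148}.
82^(−1) ≡ 20 (mod 149)

Apply the extended Euclidean algorithm to (149, 82), tracking rows (r, s, t) with s·149 + t·82 = r. Each division r_prev = q·r_cur + r_new produces the new row as (previous row) − q·(current row):
  row A: (149, 1, 0)   [1·149 + 0·82 = 149]
  row B: (82, 0, 1)   [0·149 + 1·82 = 82]
  149 = 1·82 + 67   → row C = row A − 1·row B = (67, 1, −1)   [check: 1·149 − 1·82 = 67]
  82 = 1·67 + 15   → row D = row B − 1·row C = (15, −1, 2)   [check: −1·149 + 2·82 = 15]
  67 = 4·15 + 7   → row E = row C − 4·row D = (7, 5, −9)   [check: 5·149 − 9·82 = 7]
  15 = 2·7 + 1   → row F = row D − 2·row E = (1, −11, 20)   [check: −11·149 + 20·82 = 1]
  7 = 7·1 + 0   → remainder 0, stop. gcd = 1 (last nonzero row F).
The gcd is 1, so 82 is invertible mod 149. The last nonzero row gives −11·149 + 20·82 = 1, so t = 20. So 82^(−1) ≡ 20 (mod 149). Verify: 82 · 20 = 1640 ≡ 1 (mod 149). ✓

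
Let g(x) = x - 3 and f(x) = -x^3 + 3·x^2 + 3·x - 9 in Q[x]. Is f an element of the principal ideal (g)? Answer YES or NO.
In Q[x] the ideal (g) consists of all multiples of g, so f ∈ (g) iff g | f, i.e. iff the remainder of f on division by g is 0. Divide f by g (g is monic, so eliminate the leading term of the running remainder at each step):
  leading term -x^3: subtract (-x^2)·g(x) = -x^3 + 3·x^2, leaving 3·x - 9
  leading term 3·x: subtract (3)·g(x) = 3·x - 9, leaving 0
The remainder is 0, so f(x) = g(x) · h(x) with h(x) = 3 - x^2. Hence g | f, i.e. f ∈ (g).

Final answer: YES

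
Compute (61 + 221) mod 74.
Reduce the summands first: 221 ≡ 73 (mod 74), so 61 + 221 ≡ 61 + 73 (mod 74). 61 + 73 = 134; 134 = 1·74 + 60, so (61 + 221) mod 74 = 60.

Final answer: 60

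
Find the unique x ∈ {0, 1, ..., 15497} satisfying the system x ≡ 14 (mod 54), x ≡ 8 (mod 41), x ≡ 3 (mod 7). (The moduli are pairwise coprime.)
x ≡ 500 (mod 15498); the representative in [0, 15498) is 500

The moduli 54, 41, 7 are pairwise coprime, so by the CRT there is a unique solution mod 54·41·7 = 15498.
Solve by successive substitution. Start with x ≡ 14 (mod 54).
  Combine with x ≡ 8 (mod 41): write x = 14 + 54·t and require 14 + 54·t ≡ 8 (mod 41), i.e. 54·t ≡ 8 − 14 ≡ 35 (mod 41). Since 54^(−1) ≡ 19 (mod 41) (54 ≡ 13 (mod 41)), t ≡ 19·35 ≡ 9 (mod 41). So x ≡ 14 + 54·9 = 500 (mod 2214).
  Combine with x ≡ 3 (mod 7): write x = 500 + 2214·t and require 500 + 2214·t ≡ 3 (mod 7), i.e. 2214·t ≡ 3 − 500 ≡ 0 (mod 7). Since 2214^(−1) ≡ 4 (mod 7) (2214 ≡ 2 (mod 7)), t ≡ 4·0 ≡ 0 (mod 7). So x ≡ 500 + 2214·0 = 500 (mod 15498).
Unique solution in [0, 15498): x = 500.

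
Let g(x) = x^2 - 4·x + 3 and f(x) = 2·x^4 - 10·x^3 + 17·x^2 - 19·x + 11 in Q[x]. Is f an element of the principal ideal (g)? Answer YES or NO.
NO

In Q[x] the ideal (g) consists of all multiples of g, so f ∈ (g) iff g | f, i.e. iff the remainder of f on division by g is 0. Divide f by g (g is monic, so eliminate the leading term of the running remainder at each step):
  leading term 2·x^4: subtract (2·x^2)·g(x) = 2·x^4 - 8·x^3 + 6·x^2, leaving -2·x^3 + 11·x^2 - 19·x + 11
  leading term -2·x^3: subtract (-2·x)·g(x) = -2·x^3 + 8·x^2 - 6·x, leaving 3·x^2 - 13·x + 11
  leading term 3·x^2: subtract (3)·g(x) = 3·x^2 - 12·x + 9, leaving 2 - x
The remainder r(x) = 2 - x ≠ 0 (and deg r < deg g), so g ∤ f, i.e. f ∉ (g).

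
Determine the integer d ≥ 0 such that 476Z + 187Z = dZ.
(476, 187) = (17); d = 17

In the PID Z, (a, b) is generated by gcd(a, b). Compute gcd(476, 187) with the extended Euclidean algorithm, tracking rows (r, s, t) with s·476 + t·187 = r:
  row A: (476, 1, 0)   [1·476 + 0·187 = 476]
  row B: (187, 0, 1)   [0·476 + 1·187 = 187]
  476 = 2·187 + 102   → row C = row A − 2·row B = (102, 1, −2)   [check: 1·476 − 2·187 = 102]
  187 = 1·102 + 85   → row D = row B − 1·row C = (85, −1, 3)   [check: −1·476 + 3·187 = 85]
  102 = 1·85 + 17   → row E = row C − 1·row D = (17, 2, −5)   [check: 2·476 − 5·187 = 17]
  85 = 5·17 + 0   → remainder 0, stop. gcd = 17 (last nonzero row E).
So gcd(476, 187) = 17, with Bézout identity 2·476 − 5·187 = 17. Containment (⊇): the Bézout identity exhibits 17 as an element of (476, 187), giving (17) ⊆ (476, 187). Containment (⊆): since 17 | 476 and 17 | 187 (476 = 17·28, 187 = 17·11), every Z-linear combination of 476 and 187 is divisible by 17, so (476, 187) ⊆ (17). Therefore (476, 187) = (17), d = 17.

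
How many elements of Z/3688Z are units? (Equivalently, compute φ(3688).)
An element a ∈ Z/3688Z is a unit iff gcd(a, 3688) = 1, so the number of units is φ(3688). φ is multiplicative, with φ(p^e) = p^e − p^(e−1). Factorise 3688 = 2^3 · 461. Then
  φ(3688) = (2^3 − 2^2) · (461 − 1) = 4 · 460 = 1840.

Final answer: Z/3688Z has φ(3688) = 1840 units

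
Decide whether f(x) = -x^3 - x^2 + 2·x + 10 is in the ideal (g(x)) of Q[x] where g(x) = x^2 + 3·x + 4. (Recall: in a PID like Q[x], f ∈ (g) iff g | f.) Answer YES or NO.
NO

In Q[x] the ideal (g) consists of all multiples of g, so f ∈ (g) iff g | f, i.e. iff the remainder of f on division by g is 0. Divide f by g (g is monic, so eliminate the leading term of the running remainder at each step):
  leading term -x^3: subtract (-x)·g(x) = -x^3 - 3·x^2 - 4·x, leaving 2·x^2 + 6·x + 10
  leading term 2·x^2: subtract (2)·g(x) = 2·x^2 + 6·x + 8, leaving 2
The remainder r(x) = 2 ≠ 0 (and deg r < deg g), so g ∤ f, i.e. f ∉ (g).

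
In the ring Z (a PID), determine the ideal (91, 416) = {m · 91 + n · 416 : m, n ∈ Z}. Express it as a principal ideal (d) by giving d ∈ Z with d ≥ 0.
In the PID Z, (a, b) is generated by gcd(a, b). Compute gcd(416, 91) with the extended Euclidean algorithm, tracking rows (r, s, t) with s·416 + t·91 = r:
  row A: (416, 1, 0)   [1·416 + 0·91 = 416]
  row B: (91, 0, 1)   [0·416 + 1·91 = 91]
  416 = 4·91 + 52   → row C = row A − 4·row B = (52, 1, −4)   [check: 1·416 − 4·91 = 52]
  91 = 1·52 + 39   → row D = row B − 1·row C = (39, −1, 5)   [check: −1·416 + 5·91 = 39]
  52 = 1·39 + 13   → row E = row C − 1·row D = (13, 2, −9)   [check: 2·416 − 9·91 = 13]
  39 = 3·13 + 0   → remainder 0, stop. gcd = 13 (last nonzero row E).
So gcd(91, 416) = 13, with Bézout identity 2·416 − 9·91 = 13. Containment (⊇): the Bézout identity exhibits 13 as an element of (91, 416), giving (13) ⊆ (91, 416). Containment (⊆): since 13 | 91 and 13 | 416 (91 = 13·7, 416 = 13·32), every Z-linear combination of 91 and 416 is divisible by 13, so (91, 416) ⊆ (13). Therefore (91, 416) = (13), d = 13.

Final answer: (91, 416) = (13); d = 13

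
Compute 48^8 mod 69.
3

Use repeated squaring. Binary(8) = 1000. Walk through the bits of the exponent 8 left-to-right: at each bit after the leading one, square the running value, then multiply by 48 if the bit is 1 (always reducing mod 69):
  bit 1 = 1 (leading): start with 48.
  bit 2 = 0: square 48^2 = 2304 ≡ 27 (mod 69).
  bit 3 = 0: square 27^2 = 729 ≡ 39 (mod 69).
  bit 4 = 0: square 39^2 = 1521 ≡ 3 (mod 69).
Final value: 48^8 ≡ 3 (mod 69).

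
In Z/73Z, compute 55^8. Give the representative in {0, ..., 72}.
4

Use repeated squaring. Binary(8) = 1000. Walk through the bits of the exponent 8 left-to-right: at each bit after the leading one, square the running value, then multiply by 55 if the bit is 1 (always reducing mod 73):
  bit 1 = 1 (leading): start with 55.
  bit 2 = 0: square 55^2 = 3025 ≡ 32 (mod 73).
  bit 3 = 0: square 32^2 = 1024 ≡ 2 (mod 73).
  bit 4 = 0: square 2^2 = 4 (mod 73).
Final value: 55^8 ≡ 4 (mod 73).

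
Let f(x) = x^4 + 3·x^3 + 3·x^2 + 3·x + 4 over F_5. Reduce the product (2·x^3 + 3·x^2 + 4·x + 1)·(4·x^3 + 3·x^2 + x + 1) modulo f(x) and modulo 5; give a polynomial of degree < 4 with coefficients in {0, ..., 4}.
Multiply as integer polynomials: a · b = 8·x^6 + 18·x^5 + 27·x^4 + 21·x^3 + 10·x^2 + 5·x + 1. Reducing coefficients mod 5: a · b ≡ 3·x^6 + 3·x^5 + 2·x^4 + x^3 + 1. Now divide by f(x) = x^4 + 3·x^3 + 3·x^2 + 3·x + 4 in F_5[x], eliminating the leading term at each step:
  leading term 3·x^6: subtract (3·x^2)·f(x) = 3·x^6 + 4·x^5 + 4·x^4 + 4·x^3 + 2·x^2, leaving 4·x^5 + 3·x^4 + 2·x^3 + 3·x^2 + 1 (coefficients mod 5)
  leading term 4·x^5: subtract (4·x)·f(x) = 4·x^5 + 2·x^4 + 2·x^3 + 2·x^2 + x, leaving x^4 + x^2 + 4·x + 1 (coefficients mod 5)
  leading term x^4: subtract (1)·f(x) = x^4 + 3·x^3 + 3·x^2 + 3·x + 4, leaving 2·x^3 + 3·x^2 + x + 2 (coefficients mod 5)
The degree is now < 4, so this is the remainder. Hence a · b ≡ 2·x^3 + 3·x^2 + x + 2 in F_5[x]/(f).

Final answer: a · b ≡ 2·x^3 + 3·x^2 + x + 2 (mod f(x))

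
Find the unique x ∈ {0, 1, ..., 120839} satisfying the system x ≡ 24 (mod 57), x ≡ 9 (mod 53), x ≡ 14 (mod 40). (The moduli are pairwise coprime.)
x ≡ 56454 (mod 120840); the representative in [0, 120840) is 56454

The moduli 57, 53, 40 are pairwise coprime, so by the CRT there is a unique solution mod 57·53·40 = 120840.
Solve by successive substitution. Start with x ≡ 24 (mod 57).
  Combine with x ≡ 9 (mod 53): write x = 24 + 57·t and require 24 + 57·t ≡ 9 (mod 53), i.e. 57·t ≡ 9 − 24 ≡ 38 (mod 53). Since 57^(−1) ≡ 40 (mod 53) (57 ≡ 4 (mod 53)), t ≡ 40·38 ≡ 36 (mod 53). So x ≡ 24 + 57·36 = 2076 (mod 3021).
  Combine with x ≡ 14 (mod 40): write x = 2076 + 3021·t and require 2076 + 3021·t ≡ 14 (mod 40), i.e. 3021·t ≡ 14 − 2076 ≡ 18 (mod 40). Since 3021^(−1) ≡ 21 (mod 40) (3021 ≡ 21 (mod 40)), t ≡ 21·18 ≡ 18 (mod 40). So x ≡ 2076 + 3021·18 = 56454 (mod 120840).
Unique solution in [0, 120840): x = 56454.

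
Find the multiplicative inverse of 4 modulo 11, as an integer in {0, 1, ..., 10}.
Apply the extended Euclidean algorithm to (11, 4), tracking rows (r, s, t) with s·11 + t·4 = r. Each division r_prev = q·r_cur + r_new produces the new row as (previous row) − q·(current row):
  row A: (11, 1, 0)   [1·11 + 0·4 = 11]
  row B: (4, 0, 1)   [0·11 + 1·4 = 4]
  11 = 2·4 + 3   → row C = row A − 2·row B = (3, 1, −2)   [check: 1·11 − 2·4 = 3]
  4 = 1·3 + 1   → row D = row B − 1·row C = (1, −1, 3)   [check: −1·11 + 3·4 = 1]
  3 = 3·1 + 0   → remainder 0, stop. gcd = 1 (last nonzero row D).
The gcd is 1, so 4 is invertible mod 11. The last nonzero row gives −1·11 + 3·4 = 1, so t = 3. So 4^(−1) ≡ 3 (mod 11). Verify: 4 · 3 = 12 ≡ 1 (mod 11). ✓

Final answer: 4^(−1) ≡ 3 (mod 11)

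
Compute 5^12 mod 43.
41

Use repeated squaring. Binary(12) = 1100. Walk through the bits of the exponent 12 left-to-right: at each bit after the leading one, square the running value, then multiply by 5 if the bit is 1 (always reducing mod 43):
  bit 1 = 1 (leading): start with 5.
  bit 2 = 1: square 5^2 = 25; bit is 1, so multiply 25·5 = 125 ≡ 39 (mod 43).
  bit 3 = 0: square 39^2 = 1521 ≡ 16 (mod 43).
  bit 4 = 0: square 16^2 = 256 ≡ 41 (mod 43).
Final value: 5^12 ≡ 41 (mod 43).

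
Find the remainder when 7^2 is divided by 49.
Use repeated squaring. Binary(2) = 10. Walk through the bits of the exponent 2 left-to-right: at each bit after the leading one, square the running value, then multiply by 7 if the bit is 1 (always reducing mod 49):
  bit 1 = 1 (leading): start with 7.
  bit 2 = 0: square 7^2 = 49 ≡ 0 (mod 49).
Final value: 7^2 ≡ 0 (mod 49).

Final answer: 0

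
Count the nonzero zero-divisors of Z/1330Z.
In Z/1330Z each nonzero element is either a unit (gcd with 1330 is 1) or a zero-divisor (gcd > 1). The number of units is φ(1330): factorise 1330 = 2 · 5 · 7 · 19, so φ(1330) = (2 − 1) · (5 − 1) · (7 − 1) · (19 − 1) = 1 · 4 · 6 · 18 = 432. The nonzero elements number 1330 − 1 = 1329. Hence the nonzero zero-divisors number 1329 − 432 = 897.

Final answer: Z/1330Z has 897 nonzero zero-divisors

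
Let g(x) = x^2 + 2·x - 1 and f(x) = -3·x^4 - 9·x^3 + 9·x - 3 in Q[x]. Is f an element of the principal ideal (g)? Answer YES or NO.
In Q[x] the ideal (g) consists of all multiples of g, so f ∈ (g) iff g | f, i.e. iff the remainder of f on division by g is 0. Divide f by g (g is monic, so eliminate the leading term of the running remainder at each step):
  leading term -3·x^4: subtract (-3·x^2)·g(x) = -3·x^4 - 6·x^3 + 3·x^2, leaving -3·x^3 - 3·x^2 + 9·x - 3
  leading term -3·x^3: subtract (-3·x)·g(x) = -3·x^3 - 6·x^2 + 3·x, leaving 3·x^2 + 6·x - 3
  leading term 3·x^2: subtract (3)·g(x) = 3·x^2 + 6·x - 3, leaving 0
The remainder is 0, so f(x) = g(x) · h(x) with h(x) = -3·x^2 - 3·x + 3. Hence g | f, i.e. f ∈ (g).

Final answer: YES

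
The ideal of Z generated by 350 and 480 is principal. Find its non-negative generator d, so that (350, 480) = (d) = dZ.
In the PID Z, (a, b) is generated by gcd(a, b). Compute gcd(480, 350) with the extended Euclidean algorithm, tracking rows (r, s, t) with s·480 + t·350 = r:
  row A: (480, 1, 0)   [1·480 + 0·350 = 480]
  row B: (350, 0, 1)   [0·480 + 1·350 = 350]
  480 = 1·350 + 130   → row C = row A − 1·row B = (130, 1, −1)   [check: 1·480 − 1·350 = 130]
  350 = 2·130 + 90   → row D = row B − 2·row C = (90, −2, 3)   [check: −2·480 + 3·350 = 90]
  130 = 1·90 + 40   → row E = row C − 1·row D = (40, 3, −4)   [check: 3·480 − 4·350 = 40]
  90 = 2·40 + 10   → row F = row D − 2·row E = (10, −8, 11)   [check: −8·480 + 11·350 = 10]
  40 = 4·10 + 0   → remainder 0, stop. gcd = 10 (last nonzero row F).
So gcd(350, 480) = 10, with Bézout identity −8·480 + 11·350 = 10. Containment (⊇): the Bézout identity exhibits 10 as an element of (350, 480), giving (10) ⊆ (350, 480). Containment (⊆): since 10 | 350 and 10 | 480 (350 = 10·35, 480 = 10·48), every Z-linear combination of 350 and 480 is divisible by 10, so (350, 480) ⊆ (10). Therefore (350, 480) = (10), d = 10.

Final answer: (350, 480) = (10); d = 10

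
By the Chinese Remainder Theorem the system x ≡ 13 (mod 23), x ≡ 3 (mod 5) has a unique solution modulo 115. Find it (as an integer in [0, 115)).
x ≡ 13 (mod 115); the representative in [0, 115) is 13

The moduli 23, 5 are pairwise coprime, so by the CRT there is a unique solution mod 23·5 = 115.
Solve by successive substitution. Start with x ≡ 13 (mod 23).
  Combine with x ≡ 3 (mod 5): write x = 13 + 23·t and require 13 + 23·t ≡ 3 (mod 5), i.e. 23·t ≡ 3 − 13 ≡ 0 (mod 5). Since 23^(−1) ≡ 2 (mod 5) (23 ≡ 3 (mod 5)), t ≡ 2·0 ≡ 0 (mod 5). So x ≡ 13 + 23·0 = 13 (mod 115).
Unique solution in [0, 115): x = 13.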